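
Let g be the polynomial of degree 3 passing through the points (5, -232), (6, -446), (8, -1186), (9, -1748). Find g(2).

2

Write g(t) = at^3 + bt^2 + ct + d. Substituting each data point gives a linear system:
  125a + 25b + 5c + d = -232
  216a + 36b + 6c + d = -446
  512a + 64b + 8c + d = -1186
  729a + 81b + 9c + d = -1748
Solving the system yields a = -3, b = 5, c = 4, d = -2.
So g(t) = -3t³ + 5t² + 4t - 2.
Then g(2) = 2.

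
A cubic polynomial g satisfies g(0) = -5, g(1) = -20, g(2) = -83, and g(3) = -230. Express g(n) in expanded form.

g(n) = -6n^3 - 6n^2 - 3n - 5

Write g(n) = an^3 + bn^2 + cn + d. Substituting each data point gives a linear system:
  d = -5
  a + b + c + d = -20
  8a + 4b + 2c + d = -83
  27a + 9b + 3c + d = -230
Solving the system yields a = -6, b = -6, c = -3, d = -5.
So g(n) = -6n^3 - 6n^2 - 3n - 5.
Check: g(2) = -83. ✓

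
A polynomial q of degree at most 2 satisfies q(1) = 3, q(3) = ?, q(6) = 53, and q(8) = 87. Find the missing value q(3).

The 3 known points determine the degree-2 polynomial uniquely.
Write q(n) = an^2 + bn + c. Substituting each data point gives a linear system:
  a + b + c = 3
  36a + 6b + c = 53
  64a + 8b + c = 87
Solving the system yields a = 1, b = 3, c = -1.
So q(n) = n² + 3n - 1.
Then q(3) = 17.

17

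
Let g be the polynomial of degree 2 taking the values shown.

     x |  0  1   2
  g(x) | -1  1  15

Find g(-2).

Forward differences of the values at x = 0, 1, 2:
  g  : -1  1  15
  Δ  : 2  14
  Δ^2: 12
The second differences are constant, confirming degree 2.
Interpolating (Newton forward form) and evaluating at x = -2 gives g(-2) = 31.

31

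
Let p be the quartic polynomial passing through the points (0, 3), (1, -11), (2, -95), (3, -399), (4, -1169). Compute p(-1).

1

Write p(x) = ax^4 + bx^3 + cx^2 + dx + e. Substituting each data point gives a linear system:
  e = 3
  a + b + c + d + e = -11
  16a + 8b + 4c + 2d + e = -95
  81a + 27b + 9c + 3d + e = -399
  256a + 64b + 16c + 4d + e = -1169
Solving the system yields a = -4, b = -1, c = -4, d = -5, e = 3.
So p(x) = -4x^4 - x^3 - 4x^2 - 5x + 3.
Then p(-1) = 1.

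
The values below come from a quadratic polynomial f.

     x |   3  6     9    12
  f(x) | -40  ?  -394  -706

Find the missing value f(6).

The 3 known points determine the degree-2 polynomial uniquely.
Write f(x) = ax^2 + bx + c. Substituting each data point gives a linear system:
  9a + 3b + c = -40
  81a + 9b + c = -394
  144a + 12b + c = -706
Solving the system yields a = -5, b = 1, c = 2.
So f(x) = -5x² + x + 2.
Then f(6) = -172.

-172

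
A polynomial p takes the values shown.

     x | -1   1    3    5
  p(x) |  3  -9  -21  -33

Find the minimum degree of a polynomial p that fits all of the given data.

1

Forward differences of the values at x = -1, 1, 3, 5:
  p  : 3  -9  -21  -33
  Δ  : -12  -12  -12
  Δ^2: 0  0
  Δ^3: 0
The first differences are constant (-12) and nonzero, while all higher differences vanish, so the minimal degree is 1.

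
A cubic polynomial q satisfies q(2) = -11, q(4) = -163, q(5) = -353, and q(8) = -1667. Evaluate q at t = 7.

-1081

Write q(t) = at^3 + bt^2 + ct + d. Substituting each data point gives a linear system:
  8a + 4b + 2c + d = -11
  64a + 16b + 4c + d = -163
  125a + 25b + 5c + d = -353
  512a + 64b + 8c + d = -1667
Solving the system yields a = -4, b = 6, c = 0, d = -3.
So q(t) = -4t^3 + 6t^2 - 3.
Then q(7) = -1081.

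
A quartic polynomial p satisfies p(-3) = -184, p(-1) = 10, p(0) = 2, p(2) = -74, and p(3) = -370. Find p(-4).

-734

Using the Lagrange interpolation formula with nodes -3, -1, 0, 2, 3:
  L_0(x) = (x + 1)x(x - 2)(x - 3) / 180
  L_1(x) = (x + 3)x(x - 2)(x - 3) / -24
  L_2(x) = (x + 3)(x + 1)(x - 2)(x - 3) / 18
  L_3(x) = (x + 3)(x + 1)x(x - 3) / -30
  L_4(x) = (x + 3)(x + 1)x(x - 2) / 72
Then p(x) = -184·L_0(x) + 10·L_1(x) + 2·L_2(x) - 74·L_3(x) - 370·L_4(x).
Expanding and collecting terms gives p(x) = -4x^4 - 3x^3 + 5x^2 - 4x + 2.
Evaluating at x = -4: p(-4) = -734.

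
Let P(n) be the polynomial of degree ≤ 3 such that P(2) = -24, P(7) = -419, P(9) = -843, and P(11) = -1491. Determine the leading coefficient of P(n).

-1

Write P(n) = an^3 + bn^2 + cn + d. Substituting each data point gives a linear system:
  8a + 4b + 2c + d = -24
  343a + 49b + 7c + d = -419
  729a + 81b + 9c + d = -843
  1331a + 121b + 11c + d = -1491
Solving the system yields a = -1, b = -1, c = -3, d = -6.
So P(n) = -n^3 - n^2 - 3n - 6.
The leading coefficient is -1.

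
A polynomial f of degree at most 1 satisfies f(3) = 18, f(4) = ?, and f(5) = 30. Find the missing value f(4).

24

On equispaced nodes a degree-1 polynomial has vanishing second forward difference, so
  f(3) - 2·f(4) + f(5) = 0.
Substituting the known values and solving for f(4):
  -2·f(4) = -48
  f(4) = 24.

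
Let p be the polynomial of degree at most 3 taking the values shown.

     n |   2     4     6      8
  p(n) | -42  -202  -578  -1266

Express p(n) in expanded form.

p(n) = -2n^3 - 3n^2 - 6n - 2

Using the Lagrange interpolation formula with nodes 2, 4, 6, 8:
  L_0(n) = (n - 4)(n - 6)(n - 8) / -48
  L_1(n) = (n - 2)(n - 6)(n - 8) / 16
  L_2(n) = (n - 2)(n - 4)(n - 8) / -16
  L_3(n) = (n - 2)(n - 4)(n - 6) / 48
Then p(n) = -42·L_0(n) - 202·L_1(n) - 578·L_2(n) - 1266·L_3(n).
Expanding and collecting terms gives p(n) = -2n^3 - 3n^2 - 6n - 2.
Check: p(8) = -1266. ✓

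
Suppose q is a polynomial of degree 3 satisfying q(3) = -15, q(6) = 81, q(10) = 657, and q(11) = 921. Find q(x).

Write q(x) = ax^3 + bx^2 + cx + d. Substituting each data point gives a linear system:
  27a + 9b + 3c + d = -15
  216a + 36b + 6c + d = 81
  1000a + 100b + 10c + d = 657
  1331a + 121b + 11c + d = 921
Solving the system yields a = 1, b = -3, c = -4, d = -3.
So q(x) = x^3 - 3x^2 - 4x - 3.
Check: q(11) = 921. ✓

q(x) = x^3 - 3x^2 - 4x - 3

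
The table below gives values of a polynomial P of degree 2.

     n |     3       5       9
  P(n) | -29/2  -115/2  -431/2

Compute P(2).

Write P(n) = an^2 + bn + c. Substituting each data point gives a linear system:
  9a + 3b + c = -29/2
  25a + 5b + c = -115/2
  81a + 9b + c = -431/2
Solving the system yields a = -3, b = 5/2, c = 5.
So P(n) = -3n² + (5/2)n + 5.
Then P(2) = -2.

-2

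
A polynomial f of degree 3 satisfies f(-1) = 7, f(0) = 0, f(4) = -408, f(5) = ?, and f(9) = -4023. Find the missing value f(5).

-755

The 4 known points determine the degree-3 polynomial uniquely.
Write f(t) = at^3 + bt^2 + ct + d. Substituting each data point gives a linear system:
  -a + b - c + d = 7
  d = 0
  64a + 16b + 4c + d = -408
  729a + 81b + 9c + d = -4023
Solving the system yields a = -5, b = -4, c = -6, d = 0.
So f(t) = -5t³ - 4t² - 6t.
Then f(5) = -755.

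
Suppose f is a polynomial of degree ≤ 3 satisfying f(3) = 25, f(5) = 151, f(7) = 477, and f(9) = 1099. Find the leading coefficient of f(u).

Write f(u) = au^3 + bu^2 + cu + d. Substituting each data point gives a linear system:
  27a + 9b + 3c + d = 25
  125a + 25b + 5c + d = 151
  343a + 49b + 7c + d = 477
  729a + 81b + 9c + d = 1099
Solving the system yields a = 2, b = -5, c = 5, d = 1.
So f(u) = 2u^3 - 5u^2 + 5u + 1.
The leading coefficient is 2.

2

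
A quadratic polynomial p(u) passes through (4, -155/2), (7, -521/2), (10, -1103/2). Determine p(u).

p(u) = -6u^2 + 5u - 3/2

Write p(u) = au^2 + bu + c. Substituting each data point gives a linear system:
  16a + 4b + c = -155/2
  49a + 7b + c = -521/2
  100a + 10b + c = -1103/2
Solving the system yields a = -6, b = 5, c = -3/2.
So p(u) = -6u^2 + 5u - 3/2.
Check: p(10) = -1103/2. ✓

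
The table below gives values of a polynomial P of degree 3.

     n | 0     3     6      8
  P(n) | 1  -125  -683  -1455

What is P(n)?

P(n) = -2n^3 - 6n^2 - 6n + 1

Write P(n) = an^3 + bn^2 + cn + d. Substituting each data point gives a linear system:
  d = 1
  27a + 9b + 3c + d = -125
  216a + 36b + 6c + d = -683
  512a + 64b + 8c + d = -1455
Solving the system yields a = -2, b = -6, c = -6, d = 1.
So P(n) = -2n^3 - 6n^2 - 6n + 1.
Check: P(8) = -1455. ✓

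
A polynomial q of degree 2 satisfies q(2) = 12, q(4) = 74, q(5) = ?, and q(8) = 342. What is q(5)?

The 3 known points determine the degree-2 polynomial uniquely.
Write q(s) = as^2 + bs + c. Substituting each data point gives a linear system:
  4a + 2b + c = 12
  16a + 4b + c = 74
  64a + 8b + c = 342
Solving the system yields a = 6, b = -5, c = -2.
So q(s) = 6s^2 - 5s - 2.
Then q(5) = 123.

123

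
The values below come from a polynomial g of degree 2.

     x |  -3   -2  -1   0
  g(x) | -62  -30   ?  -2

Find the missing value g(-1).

On equispaced nodes a degree-2 polynomial has vanishing third forward difference, so
  - g(-3) + 3·g(-2) - 3·g(-1) + g(0) = 0.
Substituting the known values and solving for g(-1):
  -3·g(-1) = 30
  g(-1) = -10.

-10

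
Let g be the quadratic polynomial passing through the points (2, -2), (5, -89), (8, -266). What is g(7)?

-197

Write g(n) = an^2 + bn + c. Substituting each data point gives a linear system:
  4a + 2b + c = -2
  25a + 5b + c = -89
  64a + 8b + c = -266
Solving the system yields a = -5, b = 6, c = 6.
So g(n) = -5n² + 6n + 6.
Then g(7) = -197.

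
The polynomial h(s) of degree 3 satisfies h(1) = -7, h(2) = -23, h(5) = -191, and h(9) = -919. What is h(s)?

Using the Lagrange interpolation formula with nodes 1, 2, 5, 9:
  L_0(s) = (s - 2)(s - 5)(s - 9) / -32
  L_1(s) = (s - 1)(s - 5)(s - 9) / 21
  L_2(s) = (s - 1)(s - 2)(s - 9) / -48
  L_3(s) = (s - 1)(s - 2)(s - 5) / 224
Then h(s) = -7·L_0(s) - 23·L_1(s) - 191·L_2(s) - 919·L_3(s).
Expanding and collecting terms gives h(s) = -s^3 - 2s^2 - 3s - 1.
Check: h(1) = -7. ✓

h(s) = -s^3 - 2s^2 - 3s - 1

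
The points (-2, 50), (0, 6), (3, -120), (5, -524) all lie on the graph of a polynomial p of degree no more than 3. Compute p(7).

Using the Lagrange interpolation formula with nodes -2, 0, 3, 5:
  L_0(n) = n(n - 3)(n - 5) / -70
  L_1(n) = (n + 2)(n - 3)(n - 5) / 30
  L_2(n) = (n + 2)n(n - 5) / -30
  L_3(n) = (n + 2)n(n - 3) / 70
Then p(n) = 50·L_0(n) + 6·L_1(n) - 120·L_2(n) - 524·L_3(n).
Expanding and collecting terms gives p(n) = -4n^3 - 6n + 6.
Evaluating at n = 7: p(7) = -1408.

-1408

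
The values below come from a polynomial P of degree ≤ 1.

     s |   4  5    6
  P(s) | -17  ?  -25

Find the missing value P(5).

-21

On equispaced nodes a degree-1 polynomial has vanishing second forward difference, so
  P(4) - 2·P(5) + P(6) = 0.
Substituting the known values and solving for P(5):
  -2·P(5) = 42
  P(5) = -21.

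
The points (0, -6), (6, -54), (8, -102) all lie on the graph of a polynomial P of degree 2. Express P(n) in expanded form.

P(n) = -2n^2 + 4n - 6

Using the Lagrange interpolation formula with nodes 0, 6, 8:
  L_0(n) = (n - 6)(n - 8) / 48
  L_1(n) = n(n - 8) / -12
  L_2(n) = n(n - 6) / 16
Then P(n) = -6·L_0(n) - 54·L_1(n) - 102·L_2(n).
Expanding and collecting terms gives P(n) = -2n² + 4n - 6.
Check: P(6) = -54. ✓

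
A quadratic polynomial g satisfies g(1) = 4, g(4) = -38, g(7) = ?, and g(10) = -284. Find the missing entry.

-134

On equispaced nodes a degree-2 polynomial has vanishing third forward difference, so
  - g(1) + 3·g(4) - 3·g(7) + g(10) = 0.
Substituting the known values and solving for g(7):
  -3·g(7) = 402
  g(7) = -134.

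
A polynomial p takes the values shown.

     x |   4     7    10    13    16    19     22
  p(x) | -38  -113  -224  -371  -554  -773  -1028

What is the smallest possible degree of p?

Forward differences of the values at x = 4, 7, 10, 13, 16, 19, 22:
  p  : -38  -113  -224  -371  -554  -773  -1028
  Δ  : -75  -111  -147  -183  -219  -255
  Δ^2: -36  -36  -36  -36  -36
  Δ^3: 0  0  0  0
  Δ^4: 0  0  0
  Δ^5: 0  0
  Δ^6: 0
The second differences are constant (-36) and nonzero, while all higher differences vanish, so the minimal degree is 2.

2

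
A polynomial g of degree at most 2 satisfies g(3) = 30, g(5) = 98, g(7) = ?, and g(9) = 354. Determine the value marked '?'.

206

The 3 known points determine the degree-2 polynomial uniquely.
Write g(u) = au^2 + bu + c. Substituting each data point gives a linear system:
  9a + 3b + c = 30
  25a + 5b + c = 98
  81a + 9b + c = 354
Solving the system yields a = 5, b = -6, c = 3.
So g(u) = 5u^2 - 6u + 3.
Then g(7) = 206.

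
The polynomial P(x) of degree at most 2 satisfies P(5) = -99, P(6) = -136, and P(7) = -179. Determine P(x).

P(x) = -3x^2 - 4x - 4

Using the Lagrange interpolation formula with nodes 5, 6, 7:
  L_0(x) = (x - 6)(x - 7) / 2
  L_1(x) = (x - 5)(x - 7) / -1
  L_2(x) = (x - 5)(x - 6) / 2
Then P(x) = -99·L_0(x) - 136·L_1(x) - 179·L_2(x).
Expanding and collecting terms gives P(x) = -3x^2 - 4x - 4.
Check: P(7) = -179. ✓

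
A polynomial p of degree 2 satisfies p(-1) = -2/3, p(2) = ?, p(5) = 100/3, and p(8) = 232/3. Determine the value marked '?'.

On equispaced nodes a degree-2 polynomial has vanishing third forward difference, so
  - p(-1) + 3·p(2) - 3·p(5) + p(8) = 0.
Substituting the known values and solving for p(2):
  3·p(2) = 22
  p(2) = 22/3.

22/3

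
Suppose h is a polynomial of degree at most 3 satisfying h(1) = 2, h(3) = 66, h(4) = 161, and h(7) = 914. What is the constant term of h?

Write h(x) = ax^3 + bx^2 + cx + d. Substituting each data point gives a linear system:
  a + b + c + d = 2
  27a + 9b + 3c + d = 66
  64a + 16b + 4c + d = 161
  343a + 49b + 7c + d = 914
Solving the system yields a = 3, b = -3, c = 5, d = -3.
So h(x) = 3x³ - 3x² + 5x - 3.
The constant term is -3.

-3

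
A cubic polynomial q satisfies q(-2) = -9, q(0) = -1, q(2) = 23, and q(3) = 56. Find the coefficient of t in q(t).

4

Write q(t) = at^3 + bt^2 + ct + d. Substituting each data point gives a linear system:
  -8a + 4b - 2c + d = -9
  d = -1
  8a + 4b + 2c + d = 23
  27a + 9b + 3c + d = 56
Solving the system yields a = 1, b = 2, c = 4, d = -1.
So q(t) = t³ + 2t² + 4t - 1.
The coefficient of t is 4.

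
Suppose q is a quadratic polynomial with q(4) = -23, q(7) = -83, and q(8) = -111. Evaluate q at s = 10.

-179

Using the Lagrange interpolation formula with nodes 4, 7, 8:
  L_0(s) = (s - 7)(s - 8) / 12
  L_1(s) = (s - 4)(s - 8) / -3
  L_2(s) = (s - 4)(s - 7) / 4
Then q(s) = -23·L_0(s) - 83·L_1(s) - 111·L_2(s).
Expanding and collecting terms gives q(s) = -2s^2 + 2s + 1.
Evaluating at s = 10: q(10) = -179.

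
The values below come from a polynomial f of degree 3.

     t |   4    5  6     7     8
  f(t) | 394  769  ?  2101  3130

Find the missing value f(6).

1326

The 4 known points determine the degree-3 polynomial uniquely.
Write f(t) = at^3 + bt^2 + ct + d. Substituting each data point gives a linear system:
  64a + 16b + 4c + d = 394
  125a + 25b + 5c + d = 769
  343a + 49b + 7c + d = 2101
  512a + 64b + 8c + d = 3130
Solving the system yields a = 6, b = 1, c = 0, d = -6.
So f(t) = 6t^3 + t^2 - 6.
Then f(6) = 1326.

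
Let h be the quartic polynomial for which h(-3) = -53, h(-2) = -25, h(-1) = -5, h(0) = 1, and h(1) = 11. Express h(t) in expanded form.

Using the Lagrange interpolation formula with nodes -3, -2, -1, 0, 1:
  L_0(t) = (t + 2)(t + 1)t(t - 1) / 24
  L_1(t) = (t + 3)(t + 1)t(t - 1) / -6
  L_2(t) = (t + 3)(t + 2)t(t - 1) / 4
  L_3(t) = (t + 3)(t + 2)(t + 1)(t - 1) / -6
  L_4(t) = (t + 3)(t + 2)(t + 1)t / 24
Then h(t) = -53·L_0(t) - 25·L_1(t) - 5·L_2(t) + 1·L_3(t) + 11·L_4(t).
Expanding and collecting terms gives h(t) = t^4 + 5t^3 + t^2 + 3t + 1.
Check: h(-3) = -53. ✓

h(t) = t^4 + 5t^3 + t^2 + 3t + 1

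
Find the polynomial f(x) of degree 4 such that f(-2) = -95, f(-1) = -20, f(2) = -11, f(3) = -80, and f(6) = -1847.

Write f(x) = ax^4 + bx^3 + cx^2 + dx + e. Substituting each data point gives a linear system:
  16a - 8b + 4c - 2d + e = -95
  a - b + c - d + e = -20
  16a + 8b + 4c + 2d + e = -11
  81a + 27b + 9c + 3d + e = -80
  1296a + 216b + 36c + 6d + e = -1847
Solving the system yields a = -2, b = 4, c = -4, d = 5, e = -5.
So f(x) = -2x^4 + 4x^3 - 4x^2 + 5x - 5.
Check: f(3) = -80. ✓

f(x) = -2x^4 + 4x^3 - 4x^2 + 5x - 5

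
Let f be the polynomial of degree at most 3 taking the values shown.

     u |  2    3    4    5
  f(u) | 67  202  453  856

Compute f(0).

1

Write f(u) = au^3 + bu^2 + cu + d. Substituting each data point gives a linear system:
  8a + 4b + 2c + d = 67
  27a + 9b + 3c + d = 202
  64a + 16b + 4c + d = 453
  125a + 25b + 5c + d = 856
Solving the system yields a = 6, b = 4, c = 1, d = 1.
So f(u) = 6u^3 + 4u^2 + u + 1.
Then f(0) = 1.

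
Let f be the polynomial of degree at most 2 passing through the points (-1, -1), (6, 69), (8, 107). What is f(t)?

Using the Lagrange interpolation formula with nodes -1, 6, 8:
  L_0(t) = (t - 6)(t - 8) / 63
  L_1(t) = (t + 1)(t - 8) / -14
  L_2(t) = (t + 1)(t - 6) / 18
Then f(t) = -1·L_0(t) + 69·L_1(t) + 107·L_2(t).
Expanding and collecting terms gives f(t) = t² + 5t + 3.
Check: f(-1) = -1. ✓

f(t) = t^2 + 5t + 3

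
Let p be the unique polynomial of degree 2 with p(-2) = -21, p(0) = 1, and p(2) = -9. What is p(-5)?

Using the Lagrange interpolation formula with nodes -2, 0, 2:
  L_0(u) = u(u - 2) / 8
  L_1(u) = (u + 2)(u - 2) / -4
  L_2(u) = (u + 2)u / 8
Then p(u) = -21·L_0(u) + 1·L_1(u) - 9·L_2(u).
Expanding and collecting terms gives p(u) = -4u^2 + 3u + 1.
Evaluating at u = -5: p(-5) = -114.

-114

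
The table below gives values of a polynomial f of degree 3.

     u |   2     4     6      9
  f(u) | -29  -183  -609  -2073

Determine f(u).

Using the Lagrange interpolation formula with nodes 2, 4, 6, 9:
  L_0(u) = (u - 4)(u - 6)(u - 9) / -56
  L_1(u) = (u - 2)(u - 6)(u - 9) / 20
  L_2(u) = (u - 2)(u - 4)(u - 9) / -24
  L_3(u) = (u - 2)(u - 4)(u - 6) / 105
Then f(u) = -29·L_0(u) - 183·L_1(u) - 609·L_2(u) - 2073·L_3(u).
Expanding and collecting terms gives f(u) = -3u^3 + 2u^2 - 5u - 3.
Check: f(2) = -29. ✓

f(u) = -3u^3 + 2u^2 - 5u - 3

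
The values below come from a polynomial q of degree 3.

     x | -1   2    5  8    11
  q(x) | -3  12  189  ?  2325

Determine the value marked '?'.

852

On equispaced nodes a degree-3 polynomial has vanishing fourth forward difference, so
  q(-1) - 4·q(2) + 6·q(5) - 4·q(8) + q(11) = 0.
Substituting the known values and solving for q(8):
  -4·q(8) = -3408
  q(8) = 852.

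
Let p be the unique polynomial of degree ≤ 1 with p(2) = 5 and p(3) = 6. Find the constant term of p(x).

Write p(x) = ax + b. Substituting each data point gives a linear system:
  2a + b = 5
  3a + b = 6
Solving the system yields a = 1, b = 3.
So p(x) = x + 3.
The constant term is 3.

3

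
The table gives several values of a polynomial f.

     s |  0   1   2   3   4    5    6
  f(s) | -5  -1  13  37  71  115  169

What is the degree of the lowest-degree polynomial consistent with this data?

2

Forward differences of the values at s = 0, 1, 2, 3, 4, 5, 6:
  f  : -5  -1  13  37  71  115  169
  Δ  : 4  14  24  34  44  54
  Δ^2: 10  10  10  10  10
  Δ^3: 0  0  0  0
  Δ^4: 0  0  0
  Δ^5: 0  0
  Δ^6: 0
The second differences are constant (10) and nonzero, while all higher differences vanish, so the minimal degree is 2.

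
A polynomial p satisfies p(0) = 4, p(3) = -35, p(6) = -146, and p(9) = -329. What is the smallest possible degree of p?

Forward differences of the values at u = 0, 3, 6, 9:
  p  : 4  -35  -146  -329
  Δ  : -39  -111  -183
  Δ^2: -72  -72
  Δ^3: 0
The second differences are constant (-72) and nonzero, while all higher differences vanish, so the minimal degree is 2.

2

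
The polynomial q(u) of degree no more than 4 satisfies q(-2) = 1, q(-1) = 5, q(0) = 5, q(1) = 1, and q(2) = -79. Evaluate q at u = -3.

Forward differences of the values at u = -2, -1, 0, 1, 2:
  q  : 1  5  5  1  -79
  Δ  : 4  0  -4  -80
  Δ^2: -4  -4  -76
  Δ^3: 0  -72
  Δ^4: -72
The fourth differences are constant, confirming degree 4.
Interpolating (Newton forward form) and evaluating at u = -3 gives q(-3) = -79.

-79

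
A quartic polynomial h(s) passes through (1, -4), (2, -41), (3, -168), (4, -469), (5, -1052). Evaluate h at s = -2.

Using the Lagrange interpolation formula with nodes 1, 2, 3, 4, 5:
  L_0(s) = (s - 2)(s - 3)(s - 4)(s - 5) / 24
  L_1(s) = (s - 1)(s - 3)(s - 4)(s - 5) / -6
  L_2(s) = (s - 1)(s - 2)(s - 4)(s - 5) / 4
  L_3(s) = (s - 1)(s - 2)(s - 3)(s - 5) / -6
  L_4(s) = (s - 1)(s - 2)(s - 3)(s - 4) / 24
Then h(s) = -4·L_0(s) - 41·L_1(s) - 168·L_2(s) - 469·L_3(s) - 1052·L_4(s).
Expanding and collecting terms gives h(s) = -s^4 - 4s^3 + 4s^2 - 6s + 3.
Evaluating at s = -2: h(-2) = 47.

47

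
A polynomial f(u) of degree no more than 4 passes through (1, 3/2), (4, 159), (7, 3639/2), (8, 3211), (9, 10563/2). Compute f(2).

Write f(u) = au^4 + bu^3 + cu^2 + du + e. Substituting each data point gives a linear system:
  a + b + c + d + e = 3/2
  256a + 64b + 16c + 4d + e = 159
  2401a + 343b + 49c + 7d + e = 3639/2
  4096a + 512b + 64c + 8d + e = 3211
  6561a + 729b + 81c + 9d + e = 10563/2
Solving the system yields a = 1, b = -2, c = 5/2, d = -3, e = 3.
So f(u) = u^4 - 2u^3 + (5/2)u^2 - 3u + 3.
Then f(2) = 7.

7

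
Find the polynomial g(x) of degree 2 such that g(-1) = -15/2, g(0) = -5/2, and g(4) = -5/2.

Write g(x) = ax^2 + bx + c. Substituting each data point gives a linear system:
  a - b + c = -15/2
  c = -5/2
  16a + 4b + c = -5/2
Solving the system yields a = -1, b = 4, c = -5/2.
So g(x) = -x^2 + 4x - 5/2.
Check: g(0) = -5/2. ✓

g(x) = -x^2 + 4x - 5/2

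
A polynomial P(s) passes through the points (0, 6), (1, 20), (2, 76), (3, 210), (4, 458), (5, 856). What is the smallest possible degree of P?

3

Forward differences of the values at s = 0, 1, 2, 3, 4, 5:
  P  : 6  20  76  210  458  856
  Δ  : 14  56  134  248  398
  Δ^2: 42  78  114  150
  Δ^3: 36  36  36
  Δ^4: 0  0
  Δ^5: 0
The third differences are constant (36) and nonzero, while all higher differences vanish, so the minimal degree is 3.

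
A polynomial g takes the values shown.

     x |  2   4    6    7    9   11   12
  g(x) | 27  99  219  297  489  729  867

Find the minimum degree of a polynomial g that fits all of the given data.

Divided differences on the nodes 2, 4, 6, 7, 9, 11, 12:
  order 0: 27  99  219  297  489  729  867
  order 1: 36  60  78  96  120  138
  order 2: 6  6  6  6  6
  order 3: 0  0  0  0
  order 4: 0  0  0
  order 5: 0  0
  order 6: 0
The order-2 divided differences are all 6 (nonzero) and every higher order vanishes, so the data lies on a polynomial of degree exactly 2.

2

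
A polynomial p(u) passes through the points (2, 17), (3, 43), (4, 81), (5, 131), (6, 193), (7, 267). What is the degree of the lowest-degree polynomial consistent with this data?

2

Forward differences of the values at u = 2, 3, 4, 5, 6, 7:
  p  : 17  43  81  131  193  267
  Δ  : 26  38  50  62  74
  Δ^2: 12  12  12  12
  Δ^3: 0  0  0
  Δ^4: 0  0
  Δ^5: 0
The second differences are constant (12) and nonzero, while all higher differences vanish, so the minimal degree is 2.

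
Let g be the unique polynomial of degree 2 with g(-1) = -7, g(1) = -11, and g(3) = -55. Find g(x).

Using the Lagrange interpolation formula with nodes -1, 1, 3:
  L_0(x) = (x - 1)(x - 3) / 8
  L_1(x) = (x + 1)(x - 3) / -4
  L_2(x) = (x + 1)(x - 1) / 8
Then g(x) = -7·L_0(x) - 11·L_1(x) - 55·L_2(x).
Expanding and collecting terms gives g(x) = -5x^2 - 2x - 4.
Check: g(-1) = -7. ✓

g(x) = -5x^2 - 2x - 4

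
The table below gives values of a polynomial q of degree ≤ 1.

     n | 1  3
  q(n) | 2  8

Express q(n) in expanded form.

q(n) = 3n - 1

Using the Lagrange interpolation formula with nodes 1, 3:
  L_0(n) = (n - 3) / -2
  L_1(n) = (n - 1) / 2
Then q(n) = 2·L_0(n) + 8·L_1(n).
Expanding and collecting terms gives q(n) = 3n - 1.
Check: q(1) = 2. ✓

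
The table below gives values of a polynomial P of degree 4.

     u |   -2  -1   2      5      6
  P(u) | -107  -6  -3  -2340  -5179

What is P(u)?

Using the Lagrange interpolation formula with nodes -2, -1, 2, 5, 6:
  L_0(u) = (u + 1)(u - 2)(u - 5)(u - 6) / 224
  L_1(u) = (u + 2)(u - 2)(u - 5)(u - 6) / -126
  L_2(u) = (u + 2)(u + 1)(u - 5)(u - 6) / 144
  L_3(u) = (u + 2)(u + 1)(u - 2)(u - 6) / -126
  L_4(u) = (u + 2)(u + 1)(u - 2)(u - 5) / 224
Then P(u) = -107·L_0(u) - 6·L_1(u) - 3·L_2(u) - 2340·L_3(u) - 5179·L_4(u).
Expanding and collecting terms gives P(u) = -5u^4 + 5u^3 + 5u^2 + 6u + 5.
Check: P(-1) = -6. ✓

P(u) = -5u^4 + 5u^3 + 5u^2 + 6u + 5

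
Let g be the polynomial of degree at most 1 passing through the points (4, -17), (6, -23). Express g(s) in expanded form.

Using the Lagrange interpolation formula with nodes 4, 6:
  L_0(s) = (s - 6) / -2
  L_1(s) = (s - 4) / 2
Then g(s) = -17·L_0(s) - 23·L_1(s).
Expanding and collecting terms gives g(s) = -3s - 5.
Check: g(4) = -17. ✓

g(s) = -3s - 5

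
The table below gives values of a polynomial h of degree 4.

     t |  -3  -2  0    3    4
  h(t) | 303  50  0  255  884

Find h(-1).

Using the Lagrange interpolation formula with nodes -3, -2, 0, 3, 4:
  L_0(t) = (t + 2)t(t - 3)(t - 4) / 126
  L_1(t) = (t + 3)t(t - 3)(t - 4) / -60
  L_2(t) = (t + 3)(t + 2)(t - 3)(t - 4) / 72
  L_3(t) = (t + 3)(t + 2)t(t - 4) / -90
  L_4(t) = (t + 3)(t + 2)t(t - 3) / 168
Then h(t) = 303·L_0(t) + 50·L_1(t) + 0·L_2(t) + 255·L_3(t) + 884·L_4(t).
Expanding and collecting terms gives h(t) = 4t⁴ - t³ - 5t² + t.
Evaluating at t = -1: h(-1) = -1.

-1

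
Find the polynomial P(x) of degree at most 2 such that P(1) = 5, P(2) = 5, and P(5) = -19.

Write P(x) = ax^2 + bx + c. Substituting each data point gives a linear system:
  a + b + c = 5
  4a + 2b + c = 5
  25a + 5b + c = -19
Solving the system yields a = -2, b = 6, c = 1.
So P(x) = -2x^2 + 6x + 1.
Check: P(5) = -19. ✓

P(x) = -2x^2 + 6x + 1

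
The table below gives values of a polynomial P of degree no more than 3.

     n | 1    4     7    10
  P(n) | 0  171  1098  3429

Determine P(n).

P(n) = 4n^3 - 6n^2 + 3n - 1

Write P(n) = an^3 + bn^2 + cn + d. Substituting each data point gives a linear system:
  a + b + c + d = 0
  64a + 16b + 4c + d = 171
  343a + 49b + 7c + d = 1098
  1000a + 100b + 10c + d = 3429
Solving the system yields a = 4, b = -6, c = 3, d = -1.
So P(n) = 4n^3 - 6n^2 + 3n - 1.
Check: P(10) = 3429. ✓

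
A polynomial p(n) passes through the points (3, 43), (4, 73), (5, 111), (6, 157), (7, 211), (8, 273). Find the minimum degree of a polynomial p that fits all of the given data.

Forward differences of the values at n = 3, 4, 5, 6, 7, 8:
  p  : 43  73  111  157  211  273
  Δ  : 30  38  46  54  62
  Δ^2: 8  8  8  8
  Δ^3: 0  0  0
  Δ^4: 0  0
  Δ^5: 0
The second differences are constant (8) and nonzero, while all higher differences vanish, so the minimal degree is 2.

2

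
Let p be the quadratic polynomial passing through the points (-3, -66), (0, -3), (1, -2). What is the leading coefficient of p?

Write p(s) = as^2 + bs + c. Substituting each data point gives a linear system:
  9a - 3b + c = -66
  c = -3
  a + b + c = -2
Solving the system yields a = -5, b = 6, c = -3.
So p(s) = -5s² + 6s - 3.
The leading coefficient is -5.

-5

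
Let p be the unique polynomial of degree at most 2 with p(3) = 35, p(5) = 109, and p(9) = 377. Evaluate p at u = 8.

295

Write p(u) = au^2 + bu + c. Substituting each data point gives a linear system:
  9a + 3b + c = 35
  25a + 5b + c = 109
  81a + 9b + c = 377
Solving the system yields a = 5, b = -3, c = -1.
So p(u) = 5u^2 - 3u - 1.
Then p(8) = 295.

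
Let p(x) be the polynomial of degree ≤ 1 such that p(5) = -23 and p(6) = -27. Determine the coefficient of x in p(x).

Write p(x) = ax + b. Substituting each data point gives a linear system:
  5a + b = -23
  6a + b = -27
Solving the system yields a = -4, b = -3.
So p(x) = -4x - 3.
The leading coefficient is -4.

-4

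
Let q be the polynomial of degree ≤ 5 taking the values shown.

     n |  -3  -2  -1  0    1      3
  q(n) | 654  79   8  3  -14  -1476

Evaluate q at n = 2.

-241

Using the Lagrange interpolation formula with nodes -3, -2, -1, 0, 1, 3:
  L_0(n) = (n + 2)(n + 1)n(n - 1)(n - 3) / -144
  L_1(n) = (n + 3)(n + 1)n(n - 1)(n - 3) / 30
  L_2(n) = (n + 3)(n + 2)n(n - 1)(n - 3) / -16
  L_3(n) = (n + 3)(n + 2)(n + 1)(n - 1)(n - 3) / 18
  L_4(n) = (n + 3)(n + 2)(n + 1)n(n - 3) / -48
  L_5(n) = (n + 3)(n + 2)(n + 1)n(n - 1) / 720
Then q(n) = 654·L_0(n) + 79·L_1(n) + 8·L_2(n) + 3·L_3(n) - 14·L_4(n) - 1476·L_5(n).
Expanding and collecting terms gives q(n) = -4n⁵ - 5n⁴ - 3n³ - n² - 4n + 3.
Evaluating at n = 2: q(2) = -241.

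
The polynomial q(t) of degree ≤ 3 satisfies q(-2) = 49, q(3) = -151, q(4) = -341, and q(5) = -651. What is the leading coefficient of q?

Write q(t) = at^3 + bt^2 + ct + d. Substituting each data point gives a linear system:
  -8a + 4b - 2c + d = 49
  27a + 9b + 3c + d = -151
  64a + 16b + 4c + d = -341
  125a + 25b + 5c + d = -651
Solving the system yields a = -5, b = 0, c = -5, d = -1.
So q(t) = -5t^3 - 5t - 1.
The leading coefficient is -5.

-5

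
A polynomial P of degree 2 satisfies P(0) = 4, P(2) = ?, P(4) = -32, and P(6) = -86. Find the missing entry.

-2

The 3 known points determine the degree-2 polynomial uniquely.
Write P(u) = au^2 + bu + c. Substituting each data point gives a linear system:
  c = 4
  16a + 4b + c = -32
  36a + 6b + c = -86
Solving the system yields a = -3, b = 3, c = 4.
So P(u) = -3u^2 + 3u + 4.
Then P(2) = -2.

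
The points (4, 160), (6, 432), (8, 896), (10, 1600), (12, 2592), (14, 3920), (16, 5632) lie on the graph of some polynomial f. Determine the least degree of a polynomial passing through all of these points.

3

Forward differences of the values at t = 4, 6, 8, 10, 12, 14, 16:
  f  : 160  432  896  1600  2592  3920  5632
  Δ  : 272  464  704  992  1328  1712
  Δ^2: 192  240  288  336  384
  Δ^3: 48  48  48  48
  Δ^4: 0  0  0
  Δ^5: 0  0
  Δ^6: 0
The third differences are constant (48) and nonzero, while all higher differences vanish, so the minimal degree is 3.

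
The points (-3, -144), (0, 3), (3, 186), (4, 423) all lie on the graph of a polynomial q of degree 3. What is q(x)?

Write q(x) = ax^3 + bx^2 + cx + d. Substituting each data point gives a linear system:
  -27a + 9b - 3c + d = -144
  d = 3
  27a + 9b + 3c + d = 186
  64a + 16b + 4c + d = 423
Solving the system yields a = 6, b = 2, c = 1, d = 3.
So q(x) = 6x^3 + 2x^2 + x + 3.
Check: q(3) = 186. ✓

q(x) = 6x^3 + 2x^2 + x + 3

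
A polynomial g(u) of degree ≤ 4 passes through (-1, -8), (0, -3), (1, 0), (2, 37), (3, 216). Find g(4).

Write g(u) = au^4 + bu^3 + cu^2 + du + e. Substituting each data point gives a linear system:
  a - b + c - d + e = -8
  e = -3
  a + b + c + d + e = 0
  16a + 8b + 4c + 2d + e = 37
  81a + 27b + 9c + 3d + e = 216
Solving the system yields a = 3, b = 0, c = -4, d = 4, e = -3.
So g(u) = 3u^4 - 4u^2 + 4u - 3.
Then g(4) = 717.

717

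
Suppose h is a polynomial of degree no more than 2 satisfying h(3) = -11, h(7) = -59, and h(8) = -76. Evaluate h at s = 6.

-44

Write h(s) = as^2 + bs + c. Substituting each data point gives a linear system:
  9a + 3b + c = -11
  49a + 7b + c = -59
  64a + 8b + c = -76
Solving the system yields a = -1, b = -2, c = 4.
So h(s) = -s^2 - 2s + 4.
Then h(6) = -44.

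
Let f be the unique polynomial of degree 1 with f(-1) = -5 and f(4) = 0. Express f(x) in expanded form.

Using the Lagrange interpolation formula with nodes -1, 4:
  L_0(x) = (x - 4) / -5
  L_1(x) = (x + 1) / 5
Then f(x) = -5·L_0(x) + 0·L_1(x).
Expanding and collecting terms gives f(x) = x - 4.
Check: f(-1) = -5. ✓

f(x) = x - 4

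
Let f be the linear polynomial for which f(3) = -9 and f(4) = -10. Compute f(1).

Write f(u) = au + b. Substituting each data point gives a linear system:
  3a + b = -9
  4a + b = -10
Solving the system yields a = -1, b = -6.
So f(u) = -u - 6.
Then f(1) = -7.

-7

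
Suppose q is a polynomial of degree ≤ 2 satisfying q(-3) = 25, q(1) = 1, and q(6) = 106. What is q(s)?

q(s) = 3s^2 - 2

Using the Lagrange interpolation formula with nodes -3, 1, 6:
  L_0(s) = (s - 1)(s - 6) / 36
  L_1(s) = (s + 3)(s - 6) / -20
  L_2(s) = (s + 3)(s - 1) / 45
Then q(s) = 25·L_0(s) + 1·L_1(s) + 106·L_2(s).
Expanding and collecting terms gives q(s) = 3s² - 2.
Check: q(6) = 106. ✓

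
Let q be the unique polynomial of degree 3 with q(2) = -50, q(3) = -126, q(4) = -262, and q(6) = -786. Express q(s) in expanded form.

Write q(s) = as^3 + bs^2 + cs + d. Substituting each data point gives a linear system:
  8a + 4b + 2c + d = -50
  27a + 9b + 3c + d = -126
  64a + 16b + 4c + d = -262
  216a + 36b + 6c + d = -786
Solving the system yields a = -3, b = -3, c = -4, d = -6.
So q(s) = -3s^3 - 3s^2 - 4s - 6.
Check: q(2) = -50. ✓

q(s) = -3s^3 - 3s^2 - 4s - 6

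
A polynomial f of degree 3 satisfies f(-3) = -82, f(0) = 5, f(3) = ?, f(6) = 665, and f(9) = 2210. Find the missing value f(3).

92

The 4 known points determine the degree-3 polynomial uniquely.
Write f(s) = as^3 + bs^2 + cs + d. Substituting each data point gives a linear system:
  -27a + 9b - 3c + d = -82
  d = 5
  216a + 36b + 6c + d = 665
  729a + 81b + 9c + d = 2210
Solving the system yields a = 3, b = 0, c = 2, d = 5.
So f(s) = 3s³ + 2s + 5.
Then f(3) = 92.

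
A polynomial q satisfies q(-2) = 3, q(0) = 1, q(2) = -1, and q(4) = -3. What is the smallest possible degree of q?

Forward differences of the values at n = -2, 0, 2, 4:
  q  : 3  1  -1  -3
  Δ  : -2  -2  -2
  Δ^2: 0  0
  Δ^3: 0
The first differences are constant (-2) and nonzero, while all higher differences vanish, so the minimal degree is 1.

1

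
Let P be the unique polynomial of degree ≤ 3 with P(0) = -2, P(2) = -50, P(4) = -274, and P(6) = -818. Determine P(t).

P(t) = -3t^3 - 4t^2 - 4t - 2

Write P(t) = at^3 + bt^2 + ct + d. Substituting each data point gives a linear system:
  d = -2
  8a + 4b + 2c + d = -50
  64a + 16b + 4c + d = -274
  216a + 36b + 6c + d = -818
Solving the system yields a = -3, b = -4, c = -4, d = -2.
So P(t) = -3t^3 - 4t^2 - 4t - 2.
Check: P(2) = -50. ✓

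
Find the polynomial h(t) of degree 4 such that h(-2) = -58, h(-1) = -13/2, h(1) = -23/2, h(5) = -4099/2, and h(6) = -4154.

h(t) = -3t^4 - (1/2)t^3 - 4t^2 - 2t - 2

Using the Lagrange interpolation formula with nodes -2, -1, 1, 5, 6:
  L_0(t) = (t + 1)(t - 1)(t - 5)(t - 6) / 168
  L_1(t) = (t + 2)(t - 1)(t - 5)(t - 6) / -84
  L_2(t) = (t + 2)(t + 1)(t - 5)(t - 6) / 120
  L_3(t) = (t + 2)(t + 1)(t - 1)(t - 6) / -168
  L_4(t) = (t + 2)(t + 1)(t - 1)(t - 5) / 280
Then h(t) = -58·L_0(t) - 13/2·L_1(t) - 23/2·L_2(t) - 4099/2·L_3(t) - 4154·L_4(t).
Expanding and collecting terms gives h(t) = -3t^4 - (1/2)t^3 - 4t^2 - 2t - 2.
Check: h(5) = -4099/2. ✓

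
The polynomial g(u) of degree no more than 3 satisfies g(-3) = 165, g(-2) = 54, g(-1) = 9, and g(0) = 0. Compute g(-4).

372

Write g(u) = au^3 + bu^2 + cu + d. Substituting each data point gives a linear system:
  -27a + 9b - 3c + d = 165
  -8a + 4b - 2c + d = 54
  -a + b - c + d = 9
  d = 0
Solving the system yields a = -5, b = 3, c = -1, d = 0.
So g(u) = -5u^3 + 3u^2 - u.
Then g(-4) = 372.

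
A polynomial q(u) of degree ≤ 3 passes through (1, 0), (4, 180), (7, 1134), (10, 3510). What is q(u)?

Using the Lagrange interpolation formula with nodes 1, 4, 7, 10:
  L_0(u) = (u - 4)(u - 7)(u - 10) / -162
  L_1(u) = (u - 1)(u - 7)(u - 10) / 54
  L_2(u) = (u - 1)(u - 4)(u - 10) / -54
  L_3(u) = (u - 1)(u - 4)(u - 7) / 162
Then q(u) = 0·L_0(u) + 180·L_1(u) + 1134·L_2(u) + 3510·L_3(u).
Expanding and collecting terms gives q(u) = 4u^3 - 5u^2 + u.
Check: q(1) = 0. ✓

q(u) = 4u^3 - 5u^2 + u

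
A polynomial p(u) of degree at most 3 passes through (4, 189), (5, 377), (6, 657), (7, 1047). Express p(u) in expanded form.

Using the Lagrange interpolation formula with nodes 4, 5, 6, 7:
  L_0(u) = (u - 5)(u - 6)(u - 7) / -6
  L_1(u) = (u - 4)(u - 6)(u - 7) / 2
  L_2(u) = (u - 4)(u - 5)(u - 7) / -2
  L_3(u) = (u - 4)(u - 5)(u - 6) / 6
Then p(u) = 189·L_0(u) + 377·L_1(u) + 657·L_2(u) + 1047·L_3(u).
Expanding and collecting terms gives p(u) = 3u³ + u² - 4u - 3.
Check: p(6) = 657. ✓

p(u) = 3u^3 + u^2 - 4u - 3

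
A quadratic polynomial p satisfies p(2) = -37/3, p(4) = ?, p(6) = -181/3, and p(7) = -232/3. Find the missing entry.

-97/3

The 3 known points determine the degree-2 polynomial uniquely.
Write p(s) = as^2 + bs + c. Substituting each data point gives a linear system:
  4a + 2b + c = -37/3
  36a + 6b + c = -181/3
  49a + 7b + c = -232/3
Solving the system yields a = -1, b = -4, c = -1/3.
So p(s) = -s^2 - 4s - 1/3.
Then p(4) = -97/3.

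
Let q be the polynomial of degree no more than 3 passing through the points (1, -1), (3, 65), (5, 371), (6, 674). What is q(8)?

1700

Using the Lagrange interpolation formula with nodes 1, 3, 5, 6:
  L_0(u) = (u - 3)(u - 5)(u - 6) / -40
  L_1(u) = (u - 1)(u - 5)(u - 6) / 12
  L_2(u) = (u - 1)(u - 3)(u - 6) / -8
  L_3(u) = (u - 1)(u - 3)(u - 5) / 15
Then q(u) = -1·L_0(u) + 65·L_1(u) + 371·L_2(u) + 674·L_3(u).
Expanding and collecting terms gives q(u) = 4u^3 - 6u^2 + 5u - 4.
Evaluating at u = 8: q(8) = 1700.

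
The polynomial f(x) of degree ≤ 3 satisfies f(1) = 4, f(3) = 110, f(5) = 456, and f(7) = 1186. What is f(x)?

Write f(x) = ax^3 + bx^2 + cx + d. Substituting each data point gives a linear system:
  a + b + c + d = 4
  27a + 9b + 3c + d = 110
  125a + 25b + 5c + d = 456
  343a + 49b + 7c + d = 1186
Solving the system yields a = 3, b = 3, c = 2, d = -4.
So f(x) = 3x^3 + 3x^2 + 2x - 4.
Check: f(3) = 110. ✓

f(x) = 3x^3 + 3x^2 + 2x - 4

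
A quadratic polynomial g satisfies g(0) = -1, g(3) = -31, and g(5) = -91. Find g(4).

-57

Using the Lagrange interpolation formula with nodes 0, 3, 5:
  L_0(n) = (n - 3)(n - 5) / 15
  L_1(n) = n(n - 5) / -6
  L_2(n) = n(n - 3) / 10
Then g(n) = -1·L_0(n) - 31·L_1(n) - 91·L_2(n).
Expanding and collecting terms gives g(n) = -4n² + 2n - 1.
Evaluating at n = 4: g(4) = -57.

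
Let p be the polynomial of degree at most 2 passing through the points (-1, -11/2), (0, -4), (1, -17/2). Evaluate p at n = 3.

Write p(n) = an^2 + bn + c. Substituting each data point gives a linear system:
  a - b + c = -11/2
  c = -4
  a + b + c = -17/2
Solving the system yields a = -3, b = -3/2, c = -4.
So p(n) = -3n^2 - (3/2)n - 4.
Then p(3) = -71/2.

-71/2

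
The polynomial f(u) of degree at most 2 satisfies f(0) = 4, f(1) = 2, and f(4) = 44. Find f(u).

Write f(u) = au^2 + bu + c. Substituting each data point gives a linear system:
  c = 4
  a + b + c = 2
  16a + 4b + c = 44
Solving the system yields a = 4, b = -6, c = 4.
So f(u) = 4u^2 - 6u + 4.
Check: f(4) = 44. ✓

f(u) = 4u^2 - 6u + 4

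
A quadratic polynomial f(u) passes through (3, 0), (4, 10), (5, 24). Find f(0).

-6

Write f(u) = au^2 + bu + c. Substituting each data point gives a linear system:
  9a + 3b + c = 0
  16a + 4b + c = 10
  25a + 5b + c = 24
Solving the system yields a = 2, b = -4, c = -6.
So f(u) = 2u^2 - 4u - 6.
Then f(0) = -6.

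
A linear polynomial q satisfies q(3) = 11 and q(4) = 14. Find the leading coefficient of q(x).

Write q(x) = ax + b. Substituting each data point gives a linear system:
  3a + b = 11
  4a + b = 14
Solving the system yields a = 3, b = 2.
So q(x) = 3x + 2.
The leading coefficient is 3.

3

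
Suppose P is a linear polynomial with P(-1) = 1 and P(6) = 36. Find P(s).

P(s) = 5s + 6

Using the Lagrange interpolation formula with nodes -1, 6:
  L_0(s) = (s - 6) / -7
  L_1(s) = (s + 1) / 7
Then P(s) = 1·L_0(s) + 36·L_1(s).
Expanding and collecting terms gives P(s) = 5s + 6.
Check: P(-1) = 1. ✓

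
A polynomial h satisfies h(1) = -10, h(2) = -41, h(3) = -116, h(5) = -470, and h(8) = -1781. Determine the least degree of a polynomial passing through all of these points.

Divided differences on the nodes 1, 2, 3, 5, 8:
  order 0: -10  -41  -116  -470  -1781
  order 1: -31  -75  -177  -437
  order 2: -22  -34  -52
  order 3: -3  -3
  order 4: 0
The order-3 divided differences are all -3 (nonzero) and every higher order vanishes, so the data lies on a polynomial of degree exactly 3.

3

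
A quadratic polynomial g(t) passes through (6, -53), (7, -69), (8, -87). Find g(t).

Using the Lagrange interpolation formula with nodes 6, 7, 8:
  L_0(t) = (t - 7)(t - 8) / 2
  L_1(t) = (t - 6)(t - 8) / -1
  L_2(t) = (t - 6)(t - 7) / 2
Then g(t) = -53·L_0(t) - 69·L_1(t) - 87·L_2(t).
Expanding and collecting terms gives g(t) = -t^2 - 3t + 1.
Check: g(7) = -69. ✓

g(t) = -t^2 - 3t + 1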